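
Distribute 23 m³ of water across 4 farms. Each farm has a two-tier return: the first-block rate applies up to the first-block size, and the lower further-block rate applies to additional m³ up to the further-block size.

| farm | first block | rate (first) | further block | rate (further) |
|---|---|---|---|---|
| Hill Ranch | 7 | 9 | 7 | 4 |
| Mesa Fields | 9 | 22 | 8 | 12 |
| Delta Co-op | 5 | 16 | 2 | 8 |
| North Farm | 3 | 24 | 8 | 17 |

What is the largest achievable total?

454

Treat each block as its own option and order by rate: North Farm/first 24 > Mesa Fields/first 22 > North Farm/second 17 > Delta Co-op/first 16 > Mesa Fields/second 12 > Hill Ranch/first 9 > Delta Co-op/second 8 > Hill Ranch/second 4.
North Farm/first (24): +3 ; 20 left.
Fill Mesa Fields first block (9 at 22) ; 11 left.
North Farm second at 17: fill all 8 ; 3 left.
Delta Co-op first at 16: only 3 left, fill 3.
Total = 24×3 + 22×9 + 17×8 + 16×3 = 454.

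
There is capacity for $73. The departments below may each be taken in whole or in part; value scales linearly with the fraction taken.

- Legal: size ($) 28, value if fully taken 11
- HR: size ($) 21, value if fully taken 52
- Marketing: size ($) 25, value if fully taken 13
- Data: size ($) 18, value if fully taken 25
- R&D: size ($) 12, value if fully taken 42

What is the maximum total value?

130.44

Best value per unit of size first: R&D 42/12≈3.5, HR 52/21≈2.48, Data 25/18≈1.39, Marketing 13/25≈0.52, Legal 11/28≈0.393.
Take all of R&D (12 $, value 42) → 61 $ left.
Take all of HR (21 $, value 52) → 40 $ left.
Take all of Data (18 $, value 25) → 22 $ left.
Only 22 $ remain; take 22/25 of Marketing for value 13×22/25 = 11.44.
Total value = 130.44.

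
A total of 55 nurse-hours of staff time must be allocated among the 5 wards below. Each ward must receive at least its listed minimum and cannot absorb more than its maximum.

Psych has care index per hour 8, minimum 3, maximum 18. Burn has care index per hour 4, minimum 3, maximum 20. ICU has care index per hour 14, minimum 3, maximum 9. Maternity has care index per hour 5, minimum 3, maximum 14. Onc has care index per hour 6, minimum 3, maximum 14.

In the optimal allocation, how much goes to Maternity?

11

Meeting every minimum uses 3+3+3+3+3 = 15 nurse-hours, leaving 40.
Rank by care index per hour: ICU 14 > Psych 8 > Onc 6 > Maternity 5 > Burn 4.
ICU: +6 to 9 (cap) — 34 left.
Give Psych 15 more to hit its cap of 18 — 19 left.
Give Onc 11 more to hit its cap of 14 — 8 left.
Maternity has room for 11 more but only 8 remain, so it gets 11.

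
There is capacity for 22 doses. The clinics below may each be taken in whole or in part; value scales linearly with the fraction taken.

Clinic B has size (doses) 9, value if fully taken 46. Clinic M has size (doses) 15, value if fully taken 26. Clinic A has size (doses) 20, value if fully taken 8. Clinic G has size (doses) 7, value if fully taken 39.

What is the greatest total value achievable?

Rank by value-to-size ratio: Clinic G 39/7≈5.57, Clinic B 46/9≈5.11, Clinic M 26/15≈1.73, Clinic A 8/20≈0.4.
Clinic G: take in full, 7 doses for value 39 ; 15 left.
Take all of Clinic B (9 doses, value 46) ; 6 doses left.
Only 6 doses remain; take 6/15 of Clinic M for value 26×6/15 = 10.4.
Total value = 95.4.

95.4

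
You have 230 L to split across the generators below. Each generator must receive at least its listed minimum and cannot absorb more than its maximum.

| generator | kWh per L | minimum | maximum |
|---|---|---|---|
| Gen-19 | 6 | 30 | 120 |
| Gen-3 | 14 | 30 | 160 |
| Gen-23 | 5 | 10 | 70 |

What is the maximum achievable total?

Meeting every minimum uses 30+30+10 = 70 L, leaving 160.
Rank by kWh per L: Gen-3 14 > Gen-19 6 > Gen-23 5.
Give Gen-3 130 more to hit its cap of 160 ; 30 left.
Gen-19: +30 (room for 90) → 60. Pool exhausted.
Total = 6×60 + 14×160 + 5×10 = 2650.

2650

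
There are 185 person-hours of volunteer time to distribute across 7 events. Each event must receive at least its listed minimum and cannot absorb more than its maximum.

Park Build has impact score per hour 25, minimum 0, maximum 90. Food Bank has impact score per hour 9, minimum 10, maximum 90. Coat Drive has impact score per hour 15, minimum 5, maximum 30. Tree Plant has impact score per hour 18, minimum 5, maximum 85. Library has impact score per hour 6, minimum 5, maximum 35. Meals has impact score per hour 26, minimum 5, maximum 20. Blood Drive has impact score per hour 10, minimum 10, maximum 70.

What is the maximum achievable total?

Meeting every minimum uses 0+10+5+5+5+5+10 = 40 person-hours, leaving 145.
Rank by impact score per hour: Meals 26 > Park Build 25 > Tree Plant 18 > Coat Drive 15 > Blood Drive 10 > Food Bank 9 > Library 6.
Meals: +15 to 20 (cap) → 130 left.
Park Build: +90 to 90 (cap) → 40 left.
Only 40 left; Tree Plant takes them to reach 45.
Total = 25×90 + 9×10 + 15×5 + 18×45 + 6×5 + 26×20 + 10×10 = 3875.

3875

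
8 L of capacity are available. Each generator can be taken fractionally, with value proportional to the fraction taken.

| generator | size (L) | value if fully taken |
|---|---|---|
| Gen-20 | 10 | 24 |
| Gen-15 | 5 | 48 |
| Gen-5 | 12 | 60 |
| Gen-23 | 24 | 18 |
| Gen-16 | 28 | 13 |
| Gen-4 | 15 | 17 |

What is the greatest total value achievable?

63

Sort by value density: Gen-15 48/5≈9.6, Gen-5 60/12≈5, Gen-20 24/10≈2.4, Gen-4 17/15≈1.13, Gen-23 18/24≈0.75, Gen-16 13/28≈0.464.
Take all of Gen-15 (5 L, value 48) — 3 L left.
Fill the last 3 L with part of Gen-5: 3/12 of it earns 15.
Total value = 63.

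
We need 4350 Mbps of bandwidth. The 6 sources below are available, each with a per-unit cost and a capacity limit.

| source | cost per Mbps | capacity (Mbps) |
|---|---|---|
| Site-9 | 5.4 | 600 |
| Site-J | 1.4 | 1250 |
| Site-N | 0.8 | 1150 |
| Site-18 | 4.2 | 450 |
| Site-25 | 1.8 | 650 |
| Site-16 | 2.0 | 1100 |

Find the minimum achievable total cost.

Use sources in increasing cost order.
Take 1150 from Site-N at 0.8 — need 3200 more.
Site-J at 1.4: take all 1250 Mbps — 1950 still needed.
Site-25 at 1.8: take all 650 Mbps — 1300 still needed.
Site-16 at 2.0: take all 1100 Mbps — 200 still needed.
Take 200 from Site-18 at 4.2 to finish.
Site-9: unused.
Cost = 1150×0.8 + 1250×1.4 + 650×1.8 + 1100×2.0 + 200×4.2 = 6880.

6880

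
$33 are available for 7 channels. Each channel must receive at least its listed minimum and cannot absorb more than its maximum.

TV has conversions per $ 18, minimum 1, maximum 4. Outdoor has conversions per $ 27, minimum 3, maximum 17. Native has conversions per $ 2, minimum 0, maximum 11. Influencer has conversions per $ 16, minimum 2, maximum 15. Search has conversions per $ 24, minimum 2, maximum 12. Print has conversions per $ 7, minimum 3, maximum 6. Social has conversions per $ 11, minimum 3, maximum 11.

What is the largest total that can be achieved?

731

Meeting every minimum uses 1+3+0+2+2+3+3 = 14 $, leaving 19.
Order the channels by conversions per $: Outdoor 27 > Search 24 > TV 18 > Influencer 16 > Social 11 > Print 7 > Native 2.
Outdoor takes 14 more to reach its cap of 17 — 5 left.
Search: +5 (room for 10) → 7. Pool exhausted.
Total = 18×1 + 27×17 + 16×2 + 24×7 + 7×3 + 11×3 = 731.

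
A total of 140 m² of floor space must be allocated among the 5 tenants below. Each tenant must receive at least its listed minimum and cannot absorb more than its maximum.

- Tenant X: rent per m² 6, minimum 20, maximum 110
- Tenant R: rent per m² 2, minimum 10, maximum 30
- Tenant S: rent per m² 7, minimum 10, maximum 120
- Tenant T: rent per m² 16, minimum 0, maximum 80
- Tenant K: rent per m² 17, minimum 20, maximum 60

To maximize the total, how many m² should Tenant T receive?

40

Meeting every minimum uses 20+10+10+0+20 = 60 m², leaving 80.
Rank by rent per m²: Tenant K 17 > Tenant T 16 > Tenant S 7 > Tenant X 6 > Tenant R 2.
Tenant K: +40 to 60 (cap) ; 40 left.
Only 40 left; Tenant T takes them to reach 40.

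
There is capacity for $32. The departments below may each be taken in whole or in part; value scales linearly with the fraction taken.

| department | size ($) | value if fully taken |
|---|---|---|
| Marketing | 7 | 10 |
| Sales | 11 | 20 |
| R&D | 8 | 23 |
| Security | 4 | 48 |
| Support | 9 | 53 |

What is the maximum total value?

Rank by value-to-size ratio: Security 48/4≈12, Support 53/9≈5.89, R&D 23/8≈2.88, Sales 20/11≈1.82, Marketing 10/7≈1.43.
All 4 $ of Security fit (value 48) — 28 remain.
All 9 $ of Support fit (value 53) — 19 remain.
Take all of R&D (8 $, value 23) — 11 $ left.
Take all of Sales (11 $, value 20) — 0 $ left.
Total value = 144.

144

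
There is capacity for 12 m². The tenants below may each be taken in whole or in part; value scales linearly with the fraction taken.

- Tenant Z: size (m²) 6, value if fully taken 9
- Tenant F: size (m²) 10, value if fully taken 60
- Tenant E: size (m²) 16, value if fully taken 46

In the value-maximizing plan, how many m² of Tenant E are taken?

Best value per unit of size first: Tenant F 60/10≈6, Tenant E 46/16≈2.88, Tenant Z 9/6≈1.5.
Tenant F: take in full, 10 m² for value 60 — 2 left.
2 m² left: a 2/16 share of Tenant E gives 46×2/16 = 5.75.

2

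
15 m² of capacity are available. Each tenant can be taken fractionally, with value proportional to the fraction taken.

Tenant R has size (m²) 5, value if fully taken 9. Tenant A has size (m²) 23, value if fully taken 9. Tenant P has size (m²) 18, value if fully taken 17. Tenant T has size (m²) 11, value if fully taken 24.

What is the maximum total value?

Best value per unit of size first: Tenant T 24/11≈2.18, Tenant R 9/5≈1.8, Tenant P 17/18≈0.944, Tenant A 9/23≈0.391.
Tenant T: take in full, 11 m² for value 24 → 4 left.
Fill the last 4 m² with part of Tenant R: 4/5 of it earns 7.2.
Total value = 31.2.

31.2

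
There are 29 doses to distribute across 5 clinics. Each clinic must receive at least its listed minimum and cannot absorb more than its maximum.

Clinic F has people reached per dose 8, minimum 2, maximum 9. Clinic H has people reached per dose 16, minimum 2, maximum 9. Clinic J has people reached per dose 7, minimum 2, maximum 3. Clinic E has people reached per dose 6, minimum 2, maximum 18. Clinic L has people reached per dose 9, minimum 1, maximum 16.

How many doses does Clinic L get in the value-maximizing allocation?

14

Meeting every minimum uses 2+2+2+2+1 = 9 doses, leaving 20.
Highest people reached per dose first: Clinic H 16 > Clinic L 9 > Clinic F 8 > Clinic J 7 > Clinic E 6.
Clinic H: +7 to 9 (cap) → 13 left.
Clinic L has room for 15 more but only 13 remain, so it gets 14.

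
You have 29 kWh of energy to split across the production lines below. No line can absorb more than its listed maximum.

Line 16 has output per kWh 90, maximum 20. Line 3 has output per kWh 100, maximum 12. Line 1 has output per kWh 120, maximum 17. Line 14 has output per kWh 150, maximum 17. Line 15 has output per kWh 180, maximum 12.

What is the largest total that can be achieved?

4710

Rank by output per kWh: Line 15 180 > Line 14 150 > Line 1 120 > Line 3 100 > Line 16 90.
Line 15 takes 12 to reach its cap of 12 — 17 left.
Line 14: +17 to 17 (cap) — 0 left.
Total = 150×17 + 180×12 = 4710.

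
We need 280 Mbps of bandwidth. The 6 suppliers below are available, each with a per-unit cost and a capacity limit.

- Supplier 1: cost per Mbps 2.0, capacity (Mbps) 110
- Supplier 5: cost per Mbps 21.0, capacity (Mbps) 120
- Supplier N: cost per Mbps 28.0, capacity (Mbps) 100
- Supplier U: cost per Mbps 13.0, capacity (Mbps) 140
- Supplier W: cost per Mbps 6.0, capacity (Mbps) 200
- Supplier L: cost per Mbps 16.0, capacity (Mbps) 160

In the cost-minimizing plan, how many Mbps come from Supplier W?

Use suppliers in increasing cost order.
Supplier 1 (2.0): use full 110 → 170 Mbps to go.
Supplier W at 6.0: take 170 of its 200 → requirement met.
Supplier U, Supplier L, Supplier 5, Supplier N: unused.

170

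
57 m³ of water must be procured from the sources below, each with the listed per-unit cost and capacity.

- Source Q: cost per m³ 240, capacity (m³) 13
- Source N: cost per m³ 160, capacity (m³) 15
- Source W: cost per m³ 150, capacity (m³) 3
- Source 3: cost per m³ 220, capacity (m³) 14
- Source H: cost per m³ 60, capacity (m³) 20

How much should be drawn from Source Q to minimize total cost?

5

Fill from the cheapest source first.
Source H (60): use full 20 → 37 m³ to go.
Take 3 from Source W at 150 → need 34 more.
Take 15 from Source N at 160 → need 19 more.
Source 3 (220): use full 14 → 5 m³ to go.
Source Q at 240: take 5 of its 13 → requirement met.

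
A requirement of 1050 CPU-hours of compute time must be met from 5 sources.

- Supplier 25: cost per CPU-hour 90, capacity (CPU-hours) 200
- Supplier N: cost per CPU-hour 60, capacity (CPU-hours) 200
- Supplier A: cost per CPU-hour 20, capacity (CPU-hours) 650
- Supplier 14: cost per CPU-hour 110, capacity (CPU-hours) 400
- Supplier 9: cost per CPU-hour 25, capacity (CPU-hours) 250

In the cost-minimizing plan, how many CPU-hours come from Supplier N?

150

Fill from the cheapest source first.
Supplier A at 20: take all 650 CPU-hours — 400 still needed.
Supplier 9 (25): use full 250 — 150 CPU-hours to go.
Take 150 from Supplier N at 60 to finish.
Supplier 25, Supplier 14: unused.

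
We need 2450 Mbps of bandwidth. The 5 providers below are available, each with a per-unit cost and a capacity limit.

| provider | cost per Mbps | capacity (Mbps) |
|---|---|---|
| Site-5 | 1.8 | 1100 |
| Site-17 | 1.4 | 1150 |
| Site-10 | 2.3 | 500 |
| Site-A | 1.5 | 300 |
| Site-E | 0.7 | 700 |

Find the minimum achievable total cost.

3090

Cheapest first:
Site-E at 0.7: take all 700 Mbps ; 1750 still needed.
Site-17 at 1.4: take all 1150 Mbps ; 600 still needed.
Site-A at 1.5: take all 300 Mbps ; 300 still needed.
Site-5 at 1.8: take 300 of its 1100 ; requirement met.
Site-10: unused.
Cost = 700×0.7 + 1150×1.4 + 300×1.5 + 300×1.8 = 3090.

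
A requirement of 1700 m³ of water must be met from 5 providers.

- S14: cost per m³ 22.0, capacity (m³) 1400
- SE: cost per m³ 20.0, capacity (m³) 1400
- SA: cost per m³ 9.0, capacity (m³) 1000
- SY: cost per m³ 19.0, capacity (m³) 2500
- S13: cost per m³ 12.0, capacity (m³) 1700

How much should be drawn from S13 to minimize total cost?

700

Cheapest first:
SA (9.0): use full 1000 — 700 m³ to go.
Take 700 from S13 at 12.0 to finish.
SY, SE, S14: unused.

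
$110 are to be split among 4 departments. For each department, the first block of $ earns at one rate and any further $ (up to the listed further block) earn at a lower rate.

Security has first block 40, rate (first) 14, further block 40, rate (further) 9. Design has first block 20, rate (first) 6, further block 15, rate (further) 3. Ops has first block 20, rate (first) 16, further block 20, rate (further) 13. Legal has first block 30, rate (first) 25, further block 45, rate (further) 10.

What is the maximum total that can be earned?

Order all 8 blocks by rate: Legal/first 25 > Ops/first 16 > Security/first 14 > Ops/second 13 > Legal/second 10 > Security/second 9 > Design/first 6 > Design/second 3.
Legal/first (25): +30 ; 80 left.
Ops/first (16): +20 ; 60 left.
Fill Security first block (40 at 14) ; 20 left.
Ops/second (13): +20 ; 0 left.
Total = 25×30 + 16×20 + 14×40 + 13×20 = 1890.

1890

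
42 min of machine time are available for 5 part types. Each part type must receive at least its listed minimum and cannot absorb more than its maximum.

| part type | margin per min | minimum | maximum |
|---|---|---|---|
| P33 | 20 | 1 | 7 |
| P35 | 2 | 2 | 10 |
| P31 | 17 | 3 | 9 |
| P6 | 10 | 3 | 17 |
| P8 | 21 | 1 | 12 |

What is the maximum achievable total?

669

Meeting every minimum uses 1+2+3+3+1 = 10 min, leaving 32.
Order the part types by margin per min: P8 21 > P33 20 > P31 17 > P6 10 > P35 2.
P8: +11 to 12 (cap) — 21 left.
P33: +6 to 7 (cap) — 15 left.
P31: +6 to 9 (cap) — 9 left.
P6 has room for 14 more but only 9 remain, so it gets 12.
Total = 20×7 + 2×2 + 17×9 + 10×12 + 21×12 = 669.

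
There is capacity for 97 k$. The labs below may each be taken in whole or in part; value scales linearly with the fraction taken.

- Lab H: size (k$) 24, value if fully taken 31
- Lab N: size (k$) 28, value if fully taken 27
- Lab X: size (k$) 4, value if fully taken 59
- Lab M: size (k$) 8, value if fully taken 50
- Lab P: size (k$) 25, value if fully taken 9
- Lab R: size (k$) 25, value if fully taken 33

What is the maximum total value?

Best value per unit of size first: Lab X 59/4≈14.8, Lab M 50/8≈6.25, Lab R 33/25≈1.32, Lab H 31/24≈1.29, Lab N 27/28≈0.964, Lab P 9/25≈0.36.
Lab X: take in full, 4 k$ for value 59 — 93 left.
All 8 k$ of Lab M fit (value 50) — 85 remain.
All 25 k$ of Lab R fit (value 33) — 60 remain.
Take all of Lab H (24 k$, value 31) — 36 k$ left.
All 28 k$ of Lab N fit (value 27) — 8 remain.
Only 8 k$ remain; take 8/25 of Lab P for value 9×8/25 = 2.88.
Total value = 202.88.

202.88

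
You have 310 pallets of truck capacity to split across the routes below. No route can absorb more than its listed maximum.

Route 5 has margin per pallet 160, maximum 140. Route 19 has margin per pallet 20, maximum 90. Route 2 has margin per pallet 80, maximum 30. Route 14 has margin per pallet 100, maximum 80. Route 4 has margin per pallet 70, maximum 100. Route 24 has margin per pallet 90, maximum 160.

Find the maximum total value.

Rank by margin per pallet: Route 5 160 > Route 14 100 > Route 24 90 > Route 2 80 > Route 4 70 > Route 19 20.
Give Route 5 140 to hit its cap of 140 ; 170 left.
Route 14: +80 to 80 (cap) ; 90 left.
Route 24: +90 (room for 160) → 90. Pool exhausted.
Total = 160×140 + 100×80 + 90×90 = 38500.

38500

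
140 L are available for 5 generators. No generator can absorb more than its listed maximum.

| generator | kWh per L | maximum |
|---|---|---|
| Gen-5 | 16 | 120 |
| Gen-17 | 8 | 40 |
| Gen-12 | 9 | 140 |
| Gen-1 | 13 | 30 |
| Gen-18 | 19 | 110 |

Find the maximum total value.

Highest kWh per L first: Gen-18 19 > Gen-5 16 > Gen-1 13 > Gen-12 9 > Gen-17 8.
Gen-18 takes 110 to reach its cap of 110 ; 30 left.
Gen-5 has room for 120 but only 30 remain, so it gets 30.
Total = 16×30 + 19×110 = 2570.

2570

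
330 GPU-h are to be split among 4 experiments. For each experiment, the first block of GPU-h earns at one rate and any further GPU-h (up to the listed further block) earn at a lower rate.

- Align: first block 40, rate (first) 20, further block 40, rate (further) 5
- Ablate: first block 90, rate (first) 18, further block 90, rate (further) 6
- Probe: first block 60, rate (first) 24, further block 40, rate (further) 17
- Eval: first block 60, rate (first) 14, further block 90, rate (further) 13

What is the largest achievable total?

5900

Treat each block as its own option and order by rate: Probe/first 24 > Align/first 20 > Ablate/first 18 > Probe/second 17 > Eval/first 14 > Eval/second 13 > Ablate/second 6 > Align/second 5.
Fill Probe first block (60 at 24) → 270 left.
Align/first (20): +40 → 230 left.
Ablate/first (18): +90 → 140 left.
Probe/second (17): +40 → 100 left.
Eval/first (14): +60 → 40 left.
Eval second at 13: only 40 left, fill 40.
Total = 24×60 + 20×40 + 18×90 + 17×40 + 14×60 + 13×40 = 5900.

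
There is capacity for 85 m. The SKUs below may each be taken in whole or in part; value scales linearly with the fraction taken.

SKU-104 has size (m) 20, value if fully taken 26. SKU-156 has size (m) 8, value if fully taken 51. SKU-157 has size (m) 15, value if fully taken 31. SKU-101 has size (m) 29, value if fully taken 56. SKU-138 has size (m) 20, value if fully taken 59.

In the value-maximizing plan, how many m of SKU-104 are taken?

13

Rank by value-to-size ratio: SKU-156 51/8≈6.38, SKU-138 59/20≈2.95, SKU-157 31/15≈2.07, SKU-101 56/29≈1.93, SKU-104 26/20≈1.3.
All 8 m of SKU-156 fit (value 51) ; 77 remain.
SKU-138: take in full, 20 m for value 59 ; 57 left.
All 15 m of SKU-157 fit (value 31) ; 42 remain.
SKU-101: take in full, 29 m for value 56 ; 13 left.
Only 13 m remain; take 13/20 of SKU-104 for value 26×13/20 = 16.9.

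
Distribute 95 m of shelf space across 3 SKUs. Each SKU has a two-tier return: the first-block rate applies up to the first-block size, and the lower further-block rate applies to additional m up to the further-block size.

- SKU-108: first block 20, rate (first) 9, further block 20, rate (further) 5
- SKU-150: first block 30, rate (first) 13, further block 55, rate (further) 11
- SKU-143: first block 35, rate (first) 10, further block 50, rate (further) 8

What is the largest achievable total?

1095

Rank every tier by rate: SKU-150/first 13 > SKU-150/second 11 > SKU-143/first 10 > SKU-108/first 9 > SKU-143/second 8 > SKU-108/second 5.
Fill SKU-150 first block (30 at 13) — 65 left.
SKU-150/second (11): +55 — 10 left.
SKU-143 first at 10: only 10 left, fill 10.
Total = 13×30 + 11×55 + 10×10 = 1095.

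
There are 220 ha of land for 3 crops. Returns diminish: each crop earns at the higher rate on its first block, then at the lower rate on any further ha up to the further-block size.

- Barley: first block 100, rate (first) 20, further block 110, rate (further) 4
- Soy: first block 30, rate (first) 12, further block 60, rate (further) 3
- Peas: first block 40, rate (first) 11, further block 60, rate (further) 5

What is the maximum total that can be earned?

Treat each block as its own option and order by rate: Barley/tier1 20 > Soy/tier1 12 > Peas/tier1 11 > Peas/tier2 5 > Barley/tier2 4 > Soy/tier2 3.
Fill Barley tier1 block (100 at 20) ; 120 left.
Soy tier1 at 12: fill all 30 ; 90 left.
Fill Peas tier1 block (40 at 11) ; 50 left.
Peas tier2 at 5: only 50 left, fill 50.
Total = 20×100 + 12×30 + 11×40 + 5×50 = 3050.

3050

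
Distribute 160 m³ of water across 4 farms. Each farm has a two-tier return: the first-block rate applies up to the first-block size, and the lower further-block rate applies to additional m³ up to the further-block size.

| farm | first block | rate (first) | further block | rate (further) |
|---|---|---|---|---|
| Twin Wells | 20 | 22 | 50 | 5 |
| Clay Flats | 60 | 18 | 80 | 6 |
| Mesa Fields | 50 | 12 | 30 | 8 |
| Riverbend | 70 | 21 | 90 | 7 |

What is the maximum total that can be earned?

Rank every tier by rate: Twin Wells/T1 22 > Riverbend/T1 21 > Clay Flats/T1 18 > Mesa Fields/T1 12 > Mesa Fields/T2 8 > Riverbend/T2 7 > Clay Flats/T2 6 > Twin Wells/T2 5.
Twin Wells/T1 (22): +20 → 140 left.
Riverbend/T1 (21): +70 → 70 left.
Clay Flats T1 at 18: fill all 60 → 10 left.
10 remain; put them into Mesa Fields T1 at 12.
Total = 22×20 + 21×70 + 18×60 + 12×10 = 3110.

3110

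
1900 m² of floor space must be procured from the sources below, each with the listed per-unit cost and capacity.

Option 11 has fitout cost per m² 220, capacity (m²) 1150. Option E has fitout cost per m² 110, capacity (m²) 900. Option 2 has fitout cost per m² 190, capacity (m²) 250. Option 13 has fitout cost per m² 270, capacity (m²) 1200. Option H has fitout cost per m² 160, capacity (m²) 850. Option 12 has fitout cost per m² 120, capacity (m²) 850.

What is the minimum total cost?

225000

Cheapest first:
Option E at 110: take all 900 m² — 1000 still needed.
Take 850 from Option 12 at 120 — need 150 more.
Option H (160): take the remaining 150 — done.
Option 2, Option 11, Option 13: unused.
Cost = 900×110 + 850×120 + 150×160 = 225000.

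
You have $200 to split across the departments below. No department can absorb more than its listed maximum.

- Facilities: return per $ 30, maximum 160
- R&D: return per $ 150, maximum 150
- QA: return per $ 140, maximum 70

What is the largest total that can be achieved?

Rank by return per $: R&D 150 > QA 140 > Facilities 30.
Give R&D 150 to hit its cap of 150 ; 50 left.
QA has room for 70 but only 50 remain, so it gets 50.
Total = 150×150 + 140×50 = 29500.

29500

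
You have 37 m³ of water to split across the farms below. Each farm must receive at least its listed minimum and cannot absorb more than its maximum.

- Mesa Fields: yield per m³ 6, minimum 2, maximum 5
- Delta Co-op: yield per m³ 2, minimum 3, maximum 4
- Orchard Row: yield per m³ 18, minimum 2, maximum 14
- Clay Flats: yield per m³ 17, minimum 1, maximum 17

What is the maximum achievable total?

Meeting every minimum uses 2+3+2+1 = 8 m³, leaving 29.
Order the farms by yield per m³: Orchard Row 18 > Clay Flats 17 > Mesa Fields 6 > Delta Co-op 2.
Orchard Row takes 12 more to reach its cap of 14 ; 17 left.
Clay Flats takes 16 more to reach its cap of 17 ; 1 left.
Only 1 left; Mesa Fields takes them to reach 3.
Total = 6×3 + 2×3 + 18×14 + 17×17 = 565.

565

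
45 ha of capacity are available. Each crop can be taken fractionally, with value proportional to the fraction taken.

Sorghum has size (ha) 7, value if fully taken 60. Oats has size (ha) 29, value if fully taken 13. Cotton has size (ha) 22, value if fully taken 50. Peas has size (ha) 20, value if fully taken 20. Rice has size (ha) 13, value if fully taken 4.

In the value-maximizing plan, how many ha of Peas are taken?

Sort by value density: Sorghum 60/7≈8.57, Cotton 50/22≈2.27, Peas 20/20≈1, Oats 13/29≈0.448, Rice 4/13≈0.308.
All 7 ha of Sorghum fit (value 60) ; 38 remain.
Take all of Cotton (22 ha, value 50) ; 16 ha left.
16 ha left: a 16/20 share of Peas gives 20×16/20 = 16.

16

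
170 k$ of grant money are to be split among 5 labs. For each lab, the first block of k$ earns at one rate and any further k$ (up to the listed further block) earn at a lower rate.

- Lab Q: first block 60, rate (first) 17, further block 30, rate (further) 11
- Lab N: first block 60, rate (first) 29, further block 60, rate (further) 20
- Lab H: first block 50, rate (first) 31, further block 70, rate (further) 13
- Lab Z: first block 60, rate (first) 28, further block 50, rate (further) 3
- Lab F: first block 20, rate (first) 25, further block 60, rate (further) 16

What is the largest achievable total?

4970

Order all 10 blocks by rate: Lab H/first 31 > Lab N/first 29 > Lab Z/first 28 > Lab F/first 25 > Lab N/second 20 > Lab Q/first 17 > Lab F/second 16 > Lab H/second 13 > Lab Q/second 11 > Lab Z/second 3.
Lab H first at 31: fill all 50 → 120 left.
Lab N/first (29): +60 → 60 left.
Lab Z first at 28: fill all 60 → 0 left.
Total = 31×50 + 29×60 + 28×60 = 4970.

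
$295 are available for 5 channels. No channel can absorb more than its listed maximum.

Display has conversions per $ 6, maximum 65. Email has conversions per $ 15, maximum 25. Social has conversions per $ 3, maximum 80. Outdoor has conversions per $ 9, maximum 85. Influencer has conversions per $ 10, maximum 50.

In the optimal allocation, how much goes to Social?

Highest conversions per $ first: Email 15 > Influencer 10 > Outdoor 9 > Display 6 > Social 3.
Email: +25 to 25 (cap) ; 270 left.
Influencer takes 50 to reach its cap of 50 ; 220 left.
Outdoor: +85 to 85 (cap) ; 135 left.
Display: +65 to 65 (cap) ; 70 left.
Only 70 left; Social takes them to reach 70.

70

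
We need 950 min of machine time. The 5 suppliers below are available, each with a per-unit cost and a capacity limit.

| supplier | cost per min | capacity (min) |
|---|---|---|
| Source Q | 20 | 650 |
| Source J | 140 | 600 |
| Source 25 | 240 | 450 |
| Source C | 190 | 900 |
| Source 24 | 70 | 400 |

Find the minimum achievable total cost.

34000

Cheapest first:
Source Q at 20: take all 650 min — 300 still needed.
Take 300 from Source 24 at 70 to finish.
Source J, Source C, Source 25: unused.
Cost = 650×20 + 300×70 = 34000.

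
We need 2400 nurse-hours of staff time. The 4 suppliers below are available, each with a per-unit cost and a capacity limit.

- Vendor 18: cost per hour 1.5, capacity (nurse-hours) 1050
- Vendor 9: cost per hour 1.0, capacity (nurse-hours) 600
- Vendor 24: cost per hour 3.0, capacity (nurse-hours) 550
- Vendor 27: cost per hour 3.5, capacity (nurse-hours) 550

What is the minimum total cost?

Fill from the cheapest supplier first.
Take 600 from Vendor 9 at 1.0 — need 1800 more.
Vendor 18 (1.5): use full 1050 — 750 nurse-hours to go.
Vendor 24 at 3.0: take all 550 nurse-hours — 200 still needed.
Vendor 27 at 3.5: take 200 of its 550 — requirement met.
Cost = 600×1.0 + 1050×1.5 + 550×3.0 + 200×3.5 = 4525.

4525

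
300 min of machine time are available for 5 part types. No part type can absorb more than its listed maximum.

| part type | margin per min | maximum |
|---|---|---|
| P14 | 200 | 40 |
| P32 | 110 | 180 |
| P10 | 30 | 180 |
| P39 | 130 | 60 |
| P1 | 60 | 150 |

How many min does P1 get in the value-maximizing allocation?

20

Highest margin per min first: P14 200 > P39 130 > P32 110 > P1 60 > P10 30.
P14 takes 40 to reach its cap of 40 → 260 left.
P39: +60 to 60 (cap) → 200 left.
P32 takes 180 to reach its cap of 180 → 20 left.
P1: +20 (room for 150) → 20. Pool exhausted.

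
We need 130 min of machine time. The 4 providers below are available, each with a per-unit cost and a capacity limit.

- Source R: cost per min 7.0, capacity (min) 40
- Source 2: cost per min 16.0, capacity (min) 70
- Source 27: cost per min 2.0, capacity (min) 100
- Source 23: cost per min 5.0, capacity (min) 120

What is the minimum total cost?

Cheapest first:
Source 27 at 2.0: take all 100 min ; 30 still needed.
Source 23 at 5.0: take 30 of its 120 ; requirement met.
Source R, Source 2: unused.
Cost = 100×2.0 + 30×5.0 = 350.

350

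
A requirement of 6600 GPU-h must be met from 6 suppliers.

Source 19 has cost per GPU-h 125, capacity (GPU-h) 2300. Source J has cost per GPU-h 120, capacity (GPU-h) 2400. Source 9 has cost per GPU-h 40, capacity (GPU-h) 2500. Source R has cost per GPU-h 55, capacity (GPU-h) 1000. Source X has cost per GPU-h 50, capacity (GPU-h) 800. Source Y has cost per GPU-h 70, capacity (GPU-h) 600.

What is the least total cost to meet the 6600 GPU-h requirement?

441000

Use suppliers in increasing cost order.
Source 9 at 40: take all 2500 GPU-h → 4100 still needed.
Source X (50): use full 800 → 3300 GPU-h to go.
Source R (55): use full 1000 → 2300 GPU-h to go.
Source Y at 70: take all 600 GPU-h → 1700 still needed.
Source J at 120: take 1700 of its 2400 → requirement met.
Source 19: unused.
Cost = 2500×40 + 800×50 + 1000×55 + 600×70 + 1700×120 = 441000.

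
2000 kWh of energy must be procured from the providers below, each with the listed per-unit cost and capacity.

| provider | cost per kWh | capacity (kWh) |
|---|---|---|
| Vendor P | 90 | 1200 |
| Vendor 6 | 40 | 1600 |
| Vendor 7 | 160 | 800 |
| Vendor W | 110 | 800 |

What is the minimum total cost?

100000

Use providers in increasing cost order.
Vendor 6 at 40: take all 1600 kWh → 400 still needed.
Take 400 from Vendor P at 90 to finish.
Vendor W, Vendor 7: unused.
Cost = 1600×40 + 400×90 = 100000.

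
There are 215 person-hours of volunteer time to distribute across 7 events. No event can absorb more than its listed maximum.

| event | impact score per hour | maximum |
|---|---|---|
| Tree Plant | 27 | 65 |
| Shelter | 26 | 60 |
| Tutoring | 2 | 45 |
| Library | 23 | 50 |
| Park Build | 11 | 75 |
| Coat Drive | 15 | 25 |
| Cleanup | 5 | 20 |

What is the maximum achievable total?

Rank by impact score per hour: Tree Plant 27 > Shelter 26 > Library 23 > Coat Drive 15 > Park Build 11 > Cleanup 5 > Tutoring 2.
Tree Plant: +65 to 65 (cap) ; 150 left.
Give Shelter 60 to hit its cap of 60 ; 90 left.
Library: +50 to 50 (cap) ; 40 left.
Coat Drive: +25 to 25 (cap) ; 15 left.
Park Build has room for 75 but only 15 remain, so it gets 15.
Total = 27×65 + 26×60 + 23×50 + 11×15 + 15×25 = 5005.

5005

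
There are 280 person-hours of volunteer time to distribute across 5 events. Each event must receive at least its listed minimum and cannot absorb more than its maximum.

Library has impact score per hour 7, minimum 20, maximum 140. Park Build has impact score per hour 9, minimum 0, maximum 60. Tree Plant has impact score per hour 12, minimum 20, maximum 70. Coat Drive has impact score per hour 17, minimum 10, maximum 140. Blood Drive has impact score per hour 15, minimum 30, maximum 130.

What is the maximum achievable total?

4260

Meeting every minimum uses 20+0+20+10+30 = 80 person-hours, leaving 200.
Rank by impact score per hour: Coat Drive 17 > Blood Drive 15 > Tree Plant 12 > Park Build 9 > Library 7.
Coat Drive: +130 to 140 (cap) — 70 left.
Only 70 left; Blood Drive takes them to reach 100.
Total = 7×20 + 12×20 + 17×140 + 15×100 = 4260.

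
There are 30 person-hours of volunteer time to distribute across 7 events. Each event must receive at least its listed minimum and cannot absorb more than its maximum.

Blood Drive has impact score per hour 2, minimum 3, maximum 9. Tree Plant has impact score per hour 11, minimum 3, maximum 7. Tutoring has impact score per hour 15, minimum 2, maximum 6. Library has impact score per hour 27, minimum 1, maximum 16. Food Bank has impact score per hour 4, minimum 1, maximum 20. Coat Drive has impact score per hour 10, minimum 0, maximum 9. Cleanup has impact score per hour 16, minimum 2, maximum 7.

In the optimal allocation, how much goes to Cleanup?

Meeting every minimum uses 3+3+2+1+1+0+2 = 12 person-hours, leaving 18.
Highest impact score per hour first: Library 27 > Cleanup 16 > Tutoring 15 > Tree Plant 11 > Coat Drive 10 > Food Bank 4 > Blood Drive 2.
Give Library 15 more to hit its cap of 16 → 3 left.
Only 3 left; Cleanup takes them to reach 5.

5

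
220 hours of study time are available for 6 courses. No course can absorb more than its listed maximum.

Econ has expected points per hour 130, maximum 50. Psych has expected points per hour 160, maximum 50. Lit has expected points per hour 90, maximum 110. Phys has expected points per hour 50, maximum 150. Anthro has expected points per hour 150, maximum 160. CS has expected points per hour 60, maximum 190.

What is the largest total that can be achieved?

33300

Order the courses by expected points per hour: Psych 160 > Anthro 150 > Econ 130 > Lit 90 > CS 60 > Phys 50.
Give Psych 50 to hit its cap of 50 → 170 left.
Anthro: +160 to 160 (cap) → 10 left.
Econ: +10 (room for 50) → 10. Pool exhausted.
Total = 130×10 + 160×50 + 150×160 = 33300.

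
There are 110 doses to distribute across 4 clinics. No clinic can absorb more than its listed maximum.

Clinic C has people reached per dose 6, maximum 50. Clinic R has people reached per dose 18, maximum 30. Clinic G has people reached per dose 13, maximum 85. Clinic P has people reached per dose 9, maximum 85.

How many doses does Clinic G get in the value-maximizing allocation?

Order the clinics by people reached per dose: Clinic R 18 > Clinic G 13 > Clinic P 9 > Clinic C 6.
Clinic R takes 30 to reach its cap of 30 ; 80 left.
Clinic G: +80 (room for 85) → 80. Pool exhausted.

80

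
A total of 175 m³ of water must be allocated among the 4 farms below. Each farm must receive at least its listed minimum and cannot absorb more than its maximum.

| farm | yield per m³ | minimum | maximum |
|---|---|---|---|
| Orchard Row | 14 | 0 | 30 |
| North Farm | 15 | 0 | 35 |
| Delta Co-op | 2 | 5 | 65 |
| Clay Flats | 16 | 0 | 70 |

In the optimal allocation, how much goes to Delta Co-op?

Meeting every minimum uses 0+0+5+0 = 5 m³, leaving 170.
Order the farms by yield per m³: Clay Flats 16 > North Farm 15 > Orchard Row 14 > Delta Co-op 2.
Clay Flats takes 70 more to reach its cap of 70 ; 100 left.
North Farm takes 35 more to reach its cap of 35 ; 65 left.
Orchard Row takes 30 more to reach its cap of 30 ; 35 left.
Delta Co-op: +35 (room for 60) → 40. Pool exhausted.

40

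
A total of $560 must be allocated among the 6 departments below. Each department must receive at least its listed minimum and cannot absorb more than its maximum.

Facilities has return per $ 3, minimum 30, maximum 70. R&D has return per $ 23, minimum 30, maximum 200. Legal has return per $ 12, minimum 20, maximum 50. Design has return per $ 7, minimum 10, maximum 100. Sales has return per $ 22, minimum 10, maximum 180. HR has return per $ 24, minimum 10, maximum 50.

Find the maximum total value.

Meeting every minimum uses 30+30+20+10+10+10 = 110 $, leaving 450.
Rank by return per $: HR 24 > R&D 23 > Sales 22 > Legal 12 > Design 7 > Facilities 3.
HR takes 40 more to reach its cap of 50 → 410 left.
Give R&D 170 more to hit its cap of 200 → 240 left.
Sales takes 170 more to reach its cap of 180 → 70 left.
Give Legal 30 more to hit its cap of 50 → 40 left.
Design: +40 (room for 90) → 50. Pool exhausted.
Total = 3×30 + 23×200 + 12×50 + 7×50 + 22×180 + 24×50 = 10800.

10800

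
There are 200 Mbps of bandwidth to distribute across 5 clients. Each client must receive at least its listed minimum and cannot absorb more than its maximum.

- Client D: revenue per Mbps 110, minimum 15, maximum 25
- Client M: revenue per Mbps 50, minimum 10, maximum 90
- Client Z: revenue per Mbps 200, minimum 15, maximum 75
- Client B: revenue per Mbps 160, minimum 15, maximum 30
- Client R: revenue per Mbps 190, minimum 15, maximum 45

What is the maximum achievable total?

32350

Meeting every minimum uses 15+10+15+15+15 = 70 Mbps, leaving 130.
Rank by revenue per Mbps: Client Z 200 > Client R 190 > Client B 160 > Client D 110 > Client M 50.
Client Z takes 60 more to reach its cap of 75 ; 70 left.
Client R: +30 to 45 (cap) ; 40 left.
Client B: +15 to 30 (cap) ; 25 left.
Client D takes 10 more to reach its cap of 25 ; 15 left.
Client M: +15 (room for 80) → 25. Pool exhausted.
Total = 110×25 + 50×25 + 200×75 + 160×30 + 190×45 = 32350.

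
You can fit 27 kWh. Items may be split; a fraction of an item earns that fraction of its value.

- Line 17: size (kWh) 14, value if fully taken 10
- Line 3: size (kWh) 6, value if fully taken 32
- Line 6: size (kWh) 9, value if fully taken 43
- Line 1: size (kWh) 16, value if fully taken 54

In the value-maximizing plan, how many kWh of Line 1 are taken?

Rank by value-to-size ratio: Line 3 32/6≈5.33, Line 6 43/9≈4.78, Line 1 54/16≈3.38, Line 17 10/14≈0.714.
Line 3: take in full, 6 kWh for value 32 → 21 left.
Take all of Line 6 (9 kWh, value 43) → 12 kWh left.
Fill the last 12 kWh with part of Line 1: 12/16 of it earns 40.5.

12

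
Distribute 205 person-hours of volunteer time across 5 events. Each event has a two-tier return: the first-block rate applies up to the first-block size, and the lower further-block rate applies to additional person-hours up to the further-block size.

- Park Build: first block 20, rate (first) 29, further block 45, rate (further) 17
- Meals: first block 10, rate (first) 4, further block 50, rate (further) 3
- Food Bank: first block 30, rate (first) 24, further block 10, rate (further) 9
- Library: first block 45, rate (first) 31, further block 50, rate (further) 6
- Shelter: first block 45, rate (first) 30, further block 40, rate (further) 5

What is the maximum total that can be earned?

4960

Rank every tier by rate: Library/T1 31 > Shelter/T1 30 > Park Build/T1 29 > Food Bank/T1 24 > Park Build/T2 17 > Food Bank/T2 9 > Library/T2 6 > Shelter/T2 5 > Meals/T1 4 > Meals/T2 3.
Library T1 at 31: fill all 45 ; 160 left.
Shelter T1 at 30: fill all 45 ; 115 left.
Park Build T1 at 29: fill all 20 ; 95 left.
Fill Food Bank T1 block (30 at 24) ; 65 left.
Park Build/T2 (17): +45 ; 20 left.
Fill Food Bank T2 block (10 at 9) ; 10 left.
10 remain; put them into Library T2 at 6.
Total = 31×45 + 30×45 + 29×20 + 24×30 + 17×45 + 9×10 + 6×10 = 4960.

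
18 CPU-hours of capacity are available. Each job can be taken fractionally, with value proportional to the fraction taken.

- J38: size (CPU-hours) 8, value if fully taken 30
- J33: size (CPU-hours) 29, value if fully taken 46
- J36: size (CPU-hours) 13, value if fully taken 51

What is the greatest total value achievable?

Best value per unit of size first: J36 51/13≈3.92, J38 30/8≈3.75, J33 46/29≈1.59.
All 13 CPU-hours of J36 fit (value 51) → 5 remain.
5 CPU-hours left: a 5/8 share of J38 gives 30×5/8 = 18.75.
Total value = 69.75.

69.75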